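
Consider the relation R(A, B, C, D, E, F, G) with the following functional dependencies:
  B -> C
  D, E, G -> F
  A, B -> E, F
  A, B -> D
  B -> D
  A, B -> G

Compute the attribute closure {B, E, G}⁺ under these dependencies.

{B, C, D, E, F, G}

Start with {B, E, G}.
B -> C applies; add {C} → now {B, C, E, G}.
B -> D applies; add {D} → now {B, C, D, E, G}.
D, E, G -> F applies; add {F} → now {B, C, D, E, F, G}.
No further FD applies.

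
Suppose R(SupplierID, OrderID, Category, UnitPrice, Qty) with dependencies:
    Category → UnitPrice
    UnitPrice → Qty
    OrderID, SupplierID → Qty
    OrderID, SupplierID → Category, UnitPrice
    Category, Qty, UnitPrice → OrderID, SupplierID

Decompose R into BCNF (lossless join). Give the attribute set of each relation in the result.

{Category, OrderID, SupplierID, UnitPrice}; {Qty, UnitPrice}

Candidate keys of the original relation: {Category}, {OrderID, SupplierID}.
{Category, OrderID, Qty, SupplierID, UnitPrice}: {UnitPrice} determines {Qty, UnitPrice} here but is not a superkey — split on UnitPrice → Qty, giving {Qty, UnitPrice} and {Category, OrderID, SupplierID, UnitPrice}.
{Qty, UnitPrice} is in BCNF.
{Category, OrderID, SupplierID, UnitPrice} is in BCNF.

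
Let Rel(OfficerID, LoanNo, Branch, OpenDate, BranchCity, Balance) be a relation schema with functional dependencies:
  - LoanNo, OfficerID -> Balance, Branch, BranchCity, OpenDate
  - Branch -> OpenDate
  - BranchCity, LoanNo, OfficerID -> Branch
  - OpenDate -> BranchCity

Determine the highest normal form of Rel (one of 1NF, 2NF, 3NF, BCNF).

Candidate key: {LoanNo, OfficerID}. Prime attributes: {LoanNo, OfficerID}.
For Branch -> OpenDate we have {Branch}⁺ = {Branch, BranchCity, OpenDate}; {Branch} is not a superkey, so BCNF fails.
Branch -> OpenDate has non-prime {OpenDate} on the right and a non-superkey on the left, so 3NF fails.
No non-prime attribute depends on a proper subset of any candidate key, so 2NF holds.

2NF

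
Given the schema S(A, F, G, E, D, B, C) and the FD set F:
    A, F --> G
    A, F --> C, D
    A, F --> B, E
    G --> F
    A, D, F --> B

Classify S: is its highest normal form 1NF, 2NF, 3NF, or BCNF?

Candidate keys: {A, F}, {A, G}. Prime attributes: {A, F, G}.
G --> F: {G}⁺ = {F, G}, which is not all of the attributes, so the left side is not a superkey — BCNF is violated.
Since {F} ⊆ prime attributes and every other non-superkey FD also has a prime right side, the schema is in 3NF.

3NF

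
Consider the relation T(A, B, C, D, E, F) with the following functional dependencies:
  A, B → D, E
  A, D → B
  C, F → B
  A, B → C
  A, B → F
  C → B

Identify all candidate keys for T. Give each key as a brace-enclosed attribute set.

{A, B}, {A, C}, {A, D}

{A} never appears on the right of any FD, so every key must include it.
{A, B}⁺ = {A, B, C, D, E, F} — all of the relation — so {A, B} is a candidate key.
{A, C}⁺ = {A, B, C, D, E, F} — all of the relation — so {A, C} is a candidate key.
{A, D}⁺ = {A, B, C, D, E, F} — all of the relation — so {A, D} is a candidate key.
These are minimal and exhaustive — every other superkey contains one of them.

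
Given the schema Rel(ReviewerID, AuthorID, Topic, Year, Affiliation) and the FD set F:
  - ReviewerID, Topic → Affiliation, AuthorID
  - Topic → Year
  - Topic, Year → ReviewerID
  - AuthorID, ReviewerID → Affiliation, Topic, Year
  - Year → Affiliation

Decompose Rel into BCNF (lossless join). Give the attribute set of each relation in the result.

{Affiliation, Year}; {AuthorID, ReviewerID, Topic, Year}

Candidate keys of the original relation: {AuthorID, ReviewerID}, {Topic}.
Within {Affiliation, AuthorID, ReviewerID, Topic, Year}: {Year}⁺ ∩ {Affiliation, AuthorID, ReviewerID, Topic, Year} = {Affiliation, Year}, not the whole set, so Year → Affiliation violates BCNF; decompose into {Affiliation, Year} and {AuthorID, ReviewerID, Topic, Year}.
{Affiliation, Year} has no BCNF violation.
{AuthorID, ReviewerID, Topic, Year} has no BCNF violation.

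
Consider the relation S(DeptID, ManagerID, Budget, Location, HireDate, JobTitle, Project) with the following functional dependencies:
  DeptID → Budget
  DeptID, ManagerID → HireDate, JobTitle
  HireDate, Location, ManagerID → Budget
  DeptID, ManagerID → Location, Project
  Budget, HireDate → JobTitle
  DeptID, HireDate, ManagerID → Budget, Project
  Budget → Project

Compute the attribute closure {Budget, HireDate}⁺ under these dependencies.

Start with {Budget, HireDate}.
Budget, HireDate → JobTitle applies; add {JobTitle} → now {Budget, HireDate, JobTitle}.
Budget → Project applies; add {Project} → now {Budget, HireDate, JobTitle, Project}.
No further FD applies.

{Budget, HireDate, JobTitle, Project}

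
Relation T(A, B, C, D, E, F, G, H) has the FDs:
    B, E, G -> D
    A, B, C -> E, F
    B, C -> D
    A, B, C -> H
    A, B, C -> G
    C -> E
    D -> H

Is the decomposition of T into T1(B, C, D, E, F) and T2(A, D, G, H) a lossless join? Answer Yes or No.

No

T1 ∩ T2 = {D}; its closure under F is {D, H}.
T1 ⊄ {D, H} and T2 ⊄ {D, H}, so the split is lossy.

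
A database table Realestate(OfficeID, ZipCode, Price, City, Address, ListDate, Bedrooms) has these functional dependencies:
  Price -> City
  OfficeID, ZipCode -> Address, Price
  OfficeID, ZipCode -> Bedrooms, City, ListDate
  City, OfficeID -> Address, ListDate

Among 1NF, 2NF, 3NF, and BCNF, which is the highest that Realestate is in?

2NF

Candidate key: {OfficeID, ZipCode}. Prime attributes: {OfficeID, ZipCode}.
For Price -> City we have {Price}⁺ = {City, Price}; {Price} is not a superkey, so BCNF fails.
Price -> City has non-prime {City} on the right and a non-superkey on the left, so 3NF fails.
No proper subset of a key has a non-prime attribute in its closure, so there is no partial dependency; 2NF holds.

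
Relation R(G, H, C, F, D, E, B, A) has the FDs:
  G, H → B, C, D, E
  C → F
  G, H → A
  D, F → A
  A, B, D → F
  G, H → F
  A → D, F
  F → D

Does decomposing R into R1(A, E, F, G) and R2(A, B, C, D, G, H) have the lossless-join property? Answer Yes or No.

No

R1 ∩ R2 = {A, G}; its closure under F is {A, D, F, G}.
The closure covers neither R1 nor R2 entirely; the join is not lossless.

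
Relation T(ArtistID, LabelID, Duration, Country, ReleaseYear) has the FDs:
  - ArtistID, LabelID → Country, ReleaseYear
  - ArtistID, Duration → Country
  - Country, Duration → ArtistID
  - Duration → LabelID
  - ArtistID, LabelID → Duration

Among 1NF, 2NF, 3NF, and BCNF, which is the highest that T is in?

3NF

Candidate keys: {ArtistID, Duration}, {ArtistID, LabelID}, {Country, Duration}. Prime attributes: {ArtistID, Country, Duration, LabelID}.
For Duration → LabelID we have {Duration}⁺ = {Duration, LabelID}; {Duration} is not a superkey, so BCNF fails.
Since {LabelID} ⊆ prime attributes and every other non-superkey FD also has a prime right side, the schema is in 3NF.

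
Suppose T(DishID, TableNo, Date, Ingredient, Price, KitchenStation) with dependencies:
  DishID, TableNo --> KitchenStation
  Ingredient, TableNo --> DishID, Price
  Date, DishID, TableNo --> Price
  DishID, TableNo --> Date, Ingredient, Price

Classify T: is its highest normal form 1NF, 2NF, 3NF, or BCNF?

Candidate keys: {DishID, TableNo}, {Ingredient, TableNo}. Prime attributes: {DishID, Ingredient, TableNo}.
Every FD has a superkey on the left, so the relation is in BCNF.

BCNF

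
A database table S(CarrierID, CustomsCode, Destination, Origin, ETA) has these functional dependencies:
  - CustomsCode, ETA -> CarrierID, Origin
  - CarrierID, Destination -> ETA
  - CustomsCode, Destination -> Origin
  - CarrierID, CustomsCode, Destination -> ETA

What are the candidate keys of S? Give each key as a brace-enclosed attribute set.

{CustomsCode, Destination} never appear on the right of any FD, so every key must include all of them.
{CarrierID, CustomsCode, Destination} is a candidate key since {CarrierID, CustomsCode, Destination}⁺ = {CarrierID, CustomsCode, Destination, ETA, Origin} covers every attribute.
{CustomsCode, Destination, ETA} is a candidate key since {CustomsCode, Destination, ETA}⁺ = {CarrierID, CustomsCode, Destination, ETA, Origin} covers every attribute.
These are minimal and exhaustive — every other superkey contains one of them.

{CarrierID, CustomsCode, Destination}, {CustomsCode, Destination, ETA}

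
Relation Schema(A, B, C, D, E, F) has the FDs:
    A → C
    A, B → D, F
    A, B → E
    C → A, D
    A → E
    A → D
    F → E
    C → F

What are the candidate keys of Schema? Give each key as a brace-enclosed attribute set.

{B} never appears on the right of any FD, so every key must include it.
{A, B}⁺ = {A, B, C, D, E, F} — all of the relation — so {A, B} is a candidate key.
{B, C}⁺ = {A, B, C, D, E, F} — all of the relation — so {B, C} is a candidate key.
Any other superkey properly contains one of these, so there are no further candidate keys.

{A, B}, {B, C}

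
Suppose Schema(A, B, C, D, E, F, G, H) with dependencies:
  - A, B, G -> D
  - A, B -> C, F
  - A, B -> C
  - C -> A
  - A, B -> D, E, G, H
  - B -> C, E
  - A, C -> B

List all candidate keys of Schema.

{B}, {C}

{B}⁺ = {A, B, C, D, E, F, G, H} — all of the relation — so {B} is a candidate key.
{C}⁺ = {A, B, C, D, E, F, G, H} — all of the relation — so {C} is a candidate key.
No proper subset of any of these is a key, and no other minimal superkey exists.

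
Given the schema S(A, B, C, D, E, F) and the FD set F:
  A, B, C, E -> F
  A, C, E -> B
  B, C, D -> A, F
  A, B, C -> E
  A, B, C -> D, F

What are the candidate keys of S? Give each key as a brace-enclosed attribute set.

No FD produces {C}, so it must be in every candidate key.
{A, B, C}⁺ = {A, B, C, D, E, F}, which is every attribute, so {A, B, C} is a candidate key.
{A, C, E}⁺ = {A, B, C, D, E, F}, which is every attribute, so {A, C, E} is a candidate key.
{B, C, D}⁺ = {A, B, C, D, E, F}, which is every attribute, so {B, C, D} is a candidate key.
No proper subset of any of these is a key, and no other minimal superkey exists.

{A, B, C}, {A, C, E}, {B, C, D}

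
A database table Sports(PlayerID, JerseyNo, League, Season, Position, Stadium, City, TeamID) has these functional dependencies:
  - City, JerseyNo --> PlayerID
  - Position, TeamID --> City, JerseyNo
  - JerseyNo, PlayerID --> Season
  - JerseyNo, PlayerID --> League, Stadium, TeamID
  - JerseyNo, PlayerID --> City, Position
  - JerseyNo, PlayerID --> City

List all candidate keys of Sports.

{City, JerseyNo}⁺ = {City, JerseyNo, League, PlayerID, Position, Season, Stadium, TeamID} — all of the relation — so {City, JerseyNo} is a candidate key.
{JerseyNo, PlayerID}⁺ = {City, JerseyNo, League, PlayerID, Position, Season, Stadium, TeamID} — all of the relation — so {JerseyNo, PlayerID} is a candidate key.
{Position, TeamID}⁺ = {City, JerseyNo, League, PlayerID, Position, Season, Stadium, TeamID} — all of the relation — so {Position, TeamID} is a candidate key.
No proper subset of any of these is a key, and no other minimal superkey exists.

{City, JerseyNo}, {JerseyNo, PlayerID}, {Position, TeamID}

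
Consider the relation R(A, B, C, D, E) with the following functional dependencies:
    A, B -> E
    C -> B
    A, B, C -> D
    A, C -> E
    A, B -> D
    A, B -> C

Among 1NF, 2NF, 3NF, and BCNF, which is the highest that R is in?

Candidate keys: {A, B}, {A, C}. Prime attributes: {A, B, C}.
C -> B breaks BCNF: {C}⁺ = {B, C}, so {C} is not a superkey.
But every attribute on its right side ({B}) is prime, and the same holds for every other non-superkey FD, so 3NF still holds.

3NF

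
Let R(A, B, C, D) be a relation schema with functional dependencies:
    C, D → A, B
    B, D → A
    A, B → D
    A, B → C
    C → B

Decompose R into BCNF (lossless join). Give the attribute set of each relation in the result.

{A, C, D}; {B, C}

Candidate keys of the original relation: {A, B}, {A, C}, {B, D}, {C, D}.
In {A, B, C, D}, {C} is not a superkey ({C}⁺ restricted to this set is {B, C}), so split on C → B into {B, C} and {A, C, D}.
{B, C} is in BCNF.
{A, C, D} is in BCNF.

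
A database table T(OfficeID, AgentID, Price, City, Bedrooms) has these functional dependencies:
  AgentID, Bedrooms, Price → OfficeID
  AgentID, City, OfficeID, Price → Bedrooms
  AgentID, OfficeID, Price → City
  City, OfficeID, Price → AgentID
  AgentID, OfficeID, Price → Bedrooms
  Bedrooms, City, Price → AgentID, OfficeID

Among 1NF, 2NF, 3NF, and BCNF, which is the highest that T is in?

Candidate keys: {AgentID, Bedrooms, Price}, {AgentID, OfficeID, Price}, {Bedrooms, City, Price}, {City, OfficeID, Price}. Prime attributes: {AgentID, Bedrooms, City, OfficeID, Price}.
Every FD has a superkey on the left, so the relation is in BCNF.

BCNF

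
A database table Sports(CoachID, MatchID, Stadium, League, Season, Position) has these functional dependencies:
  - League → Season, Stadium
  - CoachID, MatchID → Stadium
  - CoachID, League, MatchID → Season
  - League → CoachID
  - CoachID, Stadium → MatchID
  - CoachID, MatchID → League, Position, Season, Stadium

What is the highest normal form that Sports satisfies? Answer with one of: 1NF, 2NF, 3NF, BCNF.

Candidate keys: {CoachID, MatchID}, {CoachID, Stadium}, {League}. Prime attributes: {CoachID, League, MatchID, Stadium}.
Every FD has a superkey on the left, so the relation is in BCNF.

BCNF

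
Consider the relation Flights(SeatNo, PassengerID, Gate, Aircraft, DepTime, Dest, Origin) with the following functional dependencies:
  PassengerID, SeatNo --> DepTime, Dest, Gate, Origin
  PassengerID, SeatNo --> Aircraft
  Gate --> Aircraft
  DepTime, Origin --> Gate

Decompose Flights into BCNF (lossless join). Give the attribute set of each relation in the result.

Candidate key of the original relation: {PassengerID, SeatNo}.
Within {Aircraft, DepTime, Dest, Gate, Origin, PassengerID, SeatNo}: {Gate}⁺ ∩ {Aircraft, DepTime, Dest, Gate, Origin, PassengerID, SeatNo} = {Aircraft, Gate}, not the whole set, so Gate --> Aircraft violates BCNF; decompose into {Aircraft, Gate} and {DepTime, Dest, Gate, Origin, PassengerID, SeatNo}.
{Aircraft, Gate} is in BCNF.
Within {DepTime, Dest, Gate, Origin, PassengerID, SeatNo}: {DepTime, Origin}⁺ ∩ {DepTime, Dest, Gate, Origin, PassengerID, SeatNo} = {DepTime, Gate, Origin}, not the whole set, so DepTime, Origin --> Gate violates BCNF; decompose into {DepTime, Gate, Origin} and {DepTime, Dest, Origin, PassengerID, SeatNo}.
{DepTime, Gate, Origin} is in BCNF.
{DepTime, Dest, Origin, PassengerID, SeatNo} is in BCNF.

{Aircraft, Gate}; {DepTime, Dest, Origin, PassengerID, SeatNo}; {DepTime, Gate, Origin}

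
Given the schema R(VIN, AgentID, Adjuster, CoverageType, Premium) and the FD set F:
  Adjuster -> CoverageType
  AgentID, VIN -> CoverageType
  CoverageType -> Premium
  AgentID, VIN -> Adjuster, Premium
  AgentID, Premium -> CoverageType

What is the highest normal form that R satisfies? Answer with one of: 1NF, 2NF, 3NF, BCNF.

Candidate key: {AgentID, VIN}. Prime attributes: {AgentID, VIN}.
Adjuster -> CoverageType breaks BCNF: {Adjuster}⁺ = {Adjuster, CoverageType, Premium}, so {Adjuster} is not a superkey.
Adjuster -> CoverageType has non-prime {CoverageType} on the right and a non-superkey on the left, so 3NF fails.
Checking every proper subset of each key, none determines a non-prime attribute — 2NF is satisfied.

2NF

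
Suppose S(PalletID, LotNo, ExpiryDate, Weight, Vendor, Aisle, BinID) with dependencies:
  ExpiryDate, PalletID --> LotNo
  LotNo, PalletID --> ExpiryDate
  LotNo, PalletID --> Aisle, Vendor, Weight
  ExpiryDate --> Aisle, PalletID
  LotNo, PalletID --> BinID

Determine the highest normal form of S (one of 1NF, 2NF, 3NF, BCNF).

BCNF

Candidate keys: {ExpiryDate}, {LotNo, PalletID}. Prime attributes: {ExpiryDate, LotNo, PalletID}.
Each dependency's left side is a superkey — BCNF holds.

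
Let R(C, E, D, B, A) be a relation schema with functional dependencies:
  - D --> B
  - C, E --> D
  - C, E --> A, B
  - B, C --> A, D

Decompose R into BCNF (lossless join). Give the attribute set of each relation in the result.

Candidate key of the original relation: {C, E}.
In {A, B, C, D, E}, {D} is not a superkey ({D}⁺ restricted to this set is {B, D}), so split on D --> B into {B, D} and {A, C, D, E}.
{B, D}: every determinant is a superkey — BCNF.
In {A, C, D, E}, {C, D} is not a superkey ({C, D}⁺ restricted to this set is {A, C, D}), so split on C, D --> A into {A, C, D} and {C, D, E}.
{A, C, D}: every determinant is a superkey — BCNF.
{C, D, E}: every determinant is a superkey — BCNF.

{A, C, D}; {B, D}; {C, D, E}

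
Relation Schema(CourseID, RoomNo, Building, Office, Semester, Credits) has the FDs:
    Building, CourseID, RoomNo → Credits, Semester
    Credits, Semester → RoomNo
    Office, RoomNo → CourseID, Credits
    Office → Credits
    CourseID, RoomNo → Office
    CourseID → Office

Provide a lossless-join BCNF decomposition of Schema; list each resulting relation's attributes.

{Building, CourseID, Semester}; {CourseID, Office}; {Credits, Office}; {Credits, RoomNo, Semester}

Candidate keys of the original relation: {Building, CourseID, RoomNo}, {Building, CourseID, Semester}, {Building, Office, RoomNo}, {Building, Office, Semester}.
{Building, CourseID, Credits, Office, RoomNo, Semester}: {Credits, Semester} determines {Credits, RoomNo, Semester} here but is not a superkey — split on Credits, Semester → RoomNo, giving {Credits, RoomNo, Semester} and {Building, CourseID, Credits, Office, Semester}.
{Credits, RoomNo, Semester}: every determinant is a superkey — BCNF.
{Building, CourseID, Credits, Office, Semester}: {Office} determines {Credits, Office} here but is not a superkey — split on Office → Credits, giving {Credits, Office} and {Building, CourseID, Office, Semester}.
{Credits, Office}: every determinant is a superkey — BCNF.
{Building, CourseID, Office, Semester}: {CourseID} determines {CourseID, Office} here but is not a superkey — split on CourseID → Office, giving {CourseID, Office} and {Building, CourseID, Semester}.
{CourseID, Office}: every determinant is a superkey — BCNF.
{Building, CourseID, Semester}: every determinant is a superkey — BCNF.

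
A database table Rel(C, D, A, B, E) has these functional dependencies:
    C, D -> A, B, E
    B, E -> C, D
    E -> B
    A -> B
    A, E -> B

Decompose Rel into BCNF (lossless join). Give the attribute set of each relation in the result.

Candidate keys of the original relation: {C, D}, {E}.
Within {A, B, C, D, E}: {A}⁺ ∩ {A, B, C, D, E} = {A, B}, not the whole set, so A -> B violates BCNF; decompose into {A, B} and {A, C, D, E}.
{A, B} is in BCNF.
{A, C, D, E} is in BCNF.

{A, B}; {A, C, D, E}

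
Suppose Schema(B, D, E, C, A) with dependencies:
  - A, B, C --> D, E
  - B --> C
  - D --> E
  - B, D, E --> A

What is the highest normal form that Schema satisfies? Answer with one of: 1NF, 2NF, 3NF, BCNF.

1NF

Candidate keys: {A, B}, {B, D}. Prime attributes: {A, B, D}.
B --> C: {B}⁺ = {B, C}, which is not all of the attributes, so the left side is not a superkey — BCNF is violated.
B --> C determines the non-prime attribute {C} from a non-superkey — 3NF is violated.
The proper key subset {B} of {A, B} determines non-prime {C}, so the relation is not even in 2NF.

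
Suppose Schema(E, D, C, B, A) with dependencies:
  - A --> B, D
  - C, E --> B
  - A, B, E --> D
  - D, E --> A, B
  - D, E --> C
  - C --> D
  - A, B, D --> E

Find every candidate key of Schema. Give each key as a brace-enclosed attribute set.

{A}, {C, E}, {D, E}

{A} is a candidate key since {A}⁺ = {A, B, C, D, E} covers every attribute.
{C, E} is a candidate key since {C, E}⁺ = {A, B, C, D, E} covers every attribute.
{D, E} is a candidate key since {D, E}⁺ = {A, B, C, D, E} covers every attribute.
No proper subset of any of these is a key, and no other minimal superkey exists.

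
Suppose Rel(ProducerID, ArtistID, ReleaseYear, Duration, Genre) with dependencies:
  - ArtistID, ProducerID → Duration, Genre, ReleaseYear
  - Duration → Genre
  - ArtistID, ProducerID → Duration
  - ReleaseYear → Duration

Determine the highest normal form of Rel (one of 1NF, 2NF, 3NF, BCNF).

Candidate key: {ArtistID, ProducerID}. Prime attributes: {ArtistID, ProducerID}.
Duration → Genre: {Duration}⁺ = {Duration, Genre}, which is not all of the attributes, so the left side is not a superkey — BCNF is violated.
Duration → Genre determines the non-prime attribute {Genre} from a non-superkey — 3NF is violated.
No proper subset of a key has a non-prime attribute in its closure, so there is no partial dependency; 2NF holds.

2NF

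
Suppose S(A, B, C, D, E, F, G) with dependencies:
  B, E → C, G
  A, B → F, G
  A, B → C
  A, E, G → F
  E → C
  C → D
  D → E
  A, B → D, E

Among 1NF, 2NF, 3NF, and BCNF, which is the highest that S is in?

2NF

Candidate key: {A, B}. Prime attributes: {A, B}.
B, E → C, G: {B, E}⁺ = {B, C, D, E, G}, which is not all of the attributes, so the left side is not a superkey — BCNF is violated.
B, E → C, G determines the non-prime attributes {C, G} from a non-superkey — 3NF is violated.
No proper subset of a key has a non-prime attribute in its closure, so there is no partial dependency; 2NF holds.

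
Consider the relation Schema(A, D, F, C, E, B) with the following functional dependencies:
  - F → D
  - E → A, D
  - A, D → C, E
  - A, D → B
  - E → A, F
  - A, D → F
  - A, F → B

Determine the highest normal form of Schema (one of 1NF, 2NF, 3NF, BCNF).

Candidate keys: {A, D}, {A, F}, {E}. Prime attributes: {A, D, E, F}.
F → D breaks BCNF: {F}⁺ = {D, F}, so {F} is not a superkey.
Its right-hand attributes {D} are all prime, as are those of every other non-superkey FD — the relation is in 3NF.

3NF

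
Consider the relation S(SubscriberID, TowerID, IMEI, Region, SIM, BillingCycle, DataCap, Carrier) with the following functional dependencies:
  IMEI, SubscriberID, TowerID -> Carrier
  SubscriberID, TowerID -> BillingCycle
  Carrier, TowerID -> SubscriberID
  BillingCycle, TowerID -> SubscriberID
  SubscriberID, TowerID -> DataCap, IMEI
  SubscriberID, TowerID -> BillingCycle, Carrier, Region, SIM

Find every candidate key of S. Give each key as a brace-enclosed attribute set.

Attributes never on any right-hand side: {TowerID} — every candidate key must contain it.
Closure of {BillingCycle, TowerID} is {BillingCycle, Carrier, DataCap, IMEI, Region, SIM, SubscriberID, TowerID}, the whole schema; {BillingCycle, TowerID} is a candidate key.
Closure of {Carrier, TowerID} is {BillingCycle, Carrier, DataCap, IMEI, Region, SIM, SubscriberID, TowerID}, the whole schema; {Carrier, TowerID} is a candidate key.
Closure of {SubscriberID, TowerID} is {BillingCycle, Carrier, DataCap, IMEI, Region, SIM, SubscriberID, TowerID}, the whole schema; {SubscriberID, TowerID} is a candidate key.
No proper subset of any of these is a key, and no other minimal superkey exists.

{BillingCycle, TowerID}, {Carrier, TowerID}, {SubscriberID, TowerID}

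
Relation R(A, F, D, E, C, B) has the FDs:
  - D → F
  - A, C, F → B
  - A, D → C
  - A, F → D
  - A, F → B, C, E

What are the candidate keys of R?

{A, D}, {A, F}

{A} never appears on the right of any FD, so every key must include it.
Closure of {A, D} is {A, B, C, D, E, F}, the whole schema; {A, D} is a candidate key.
Closure of {A, F} is {A, B, C, D, E, F}, the whole schema; {A, F} is a candidate key.
These are minimal and exhaustive — every other superkey contains one of them.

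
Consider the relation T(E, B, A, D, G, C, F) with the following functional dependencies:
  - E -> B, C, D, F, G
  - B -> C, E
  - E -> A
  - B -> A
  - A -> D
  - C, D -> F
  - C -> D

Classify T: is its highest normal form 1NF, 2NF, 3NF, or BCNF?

Candidate keys: {B}, {E}. Prime attributes: {B, E}.
A -> D breaks BCNF: {A}⁺ = {A, D}, so {A} is not a superkey.
A -> D determines the non-prime attribute {D} from a non-superkey — 3NF is violated.
All keys have size 1, which rules out partial dependencies — 2NF is satisfied.

2NF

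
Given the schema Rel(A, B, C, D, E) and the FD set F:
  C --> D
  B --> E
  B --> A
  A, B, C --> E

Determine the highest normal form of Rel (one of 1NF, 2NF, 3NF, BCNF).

1NF

Candidate key: {B, C}. Prime attributes: {B, C}.
C --> D breaks BCNF: {C}⁺ = {C, D}, so {C} is not a superkey.
Because {D} is non-prime and the left side of C --> D is not a superkey, the relation is not in 3NF.
Since {B} ⊂ {B, C} and {B}⁺ ⊇ {A, E} with {A, E} non-prime, there is a partial dependency; 2NF fails.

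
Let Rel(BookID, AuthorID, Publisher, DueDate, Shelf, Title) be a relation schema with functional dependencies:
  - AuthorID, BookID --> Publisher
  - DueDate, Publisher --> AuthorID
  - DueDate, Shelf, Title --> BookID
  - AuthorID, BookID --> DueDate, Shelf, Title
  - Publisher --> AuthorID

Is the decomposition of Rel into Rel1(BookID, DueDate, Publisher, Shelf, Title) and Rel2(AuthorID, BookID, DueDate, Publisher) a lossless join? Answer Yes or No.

Yes

Rel1 ∩ Rel2 = {BookID, DueDate, Publisher}; its closure under F is {AuthorID, BookID, DueDate, Publisher, Shelf, Title}.
Rel1 is contained in that closure, so Rel1 ∩ Rel2 --> Rel1 holds and the join is lossless.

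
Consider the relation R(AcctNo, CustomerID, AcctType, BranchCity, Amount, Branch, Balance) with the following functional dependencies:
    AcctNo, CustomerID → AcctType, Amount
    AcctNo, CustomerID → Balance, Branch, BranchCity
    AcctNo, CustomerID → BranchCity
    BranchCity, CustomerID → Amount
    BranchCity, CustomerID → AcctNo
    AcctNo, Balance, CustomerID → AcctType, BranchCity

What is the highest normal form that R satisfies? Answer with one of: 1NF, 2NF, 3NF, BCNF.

Candidate keys: {AcctNo, CustomerID}, {BranchCity, CustomerID}. Prime attributes: {AcctNo, BranchCity, CustomerID}.
The left-hand side of every FD is a superkey, so BCNF is satisfied.

BCNF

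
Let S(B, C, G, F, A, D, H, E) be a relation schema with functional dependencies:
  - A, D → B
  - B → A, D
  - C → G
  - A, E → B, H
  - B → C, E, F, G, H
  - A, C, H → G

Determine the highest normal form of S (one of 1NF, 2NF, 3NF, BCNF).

2NF

Candidate keys: {A, D}, {A, E}, {B}. Prime attributes: {A, B, D, E}.
For C → G we have {C}⁺ = {C, G}; {C} is not a superkey, so BCNF fails.
C → G determines the non-prime attribute {G} from a non-superkey — 3NF is violated.
No proper subset of a key has a non-prime attribute in its closure, so there is no partial dependency; 2NF holds.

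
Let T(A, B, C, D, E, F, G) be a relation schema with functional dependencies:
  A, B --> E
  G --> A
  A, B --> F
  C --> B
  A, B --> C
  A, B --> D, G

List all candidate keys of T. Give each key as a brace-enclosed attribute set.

{A, B} is a candidate key since {A, B}⁺ = {A, B, C, D, E, F, G} covers every attribute.
{A, C} is a candidate key since {A, C}⁺ = {A, B, C, D, E, F, G} covers every attribute.
{B, G} is a candidate key since {B, G}⁺ = {A, B, C, D, E, F, G} covers every attribute.
{C, G} is a candidate key since {C, G}⁺ = {A, B, C, D, E, F, G} covers every attribute.
No proper subset of any of these is a key, and no other minimal superkey exists.

{A, B}, {A, C}, {B, G}, {C, G}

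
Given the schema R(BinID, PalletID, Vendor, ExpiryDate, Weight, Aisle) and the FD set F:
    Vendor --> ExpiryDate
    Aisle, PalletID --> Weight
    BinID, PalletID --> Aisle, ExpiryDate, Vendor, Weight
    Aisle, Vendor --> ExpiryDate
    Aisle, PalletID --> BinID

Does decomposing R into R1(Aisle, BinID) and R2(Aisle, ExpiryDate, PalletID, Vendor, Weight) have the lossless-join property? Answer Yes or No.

The shared attributes are {Aisle} and {Aisle}⁺ = {Aisle}.
Neither R1 nor R2 is contained in that closure, so the decomposition is lossy.

No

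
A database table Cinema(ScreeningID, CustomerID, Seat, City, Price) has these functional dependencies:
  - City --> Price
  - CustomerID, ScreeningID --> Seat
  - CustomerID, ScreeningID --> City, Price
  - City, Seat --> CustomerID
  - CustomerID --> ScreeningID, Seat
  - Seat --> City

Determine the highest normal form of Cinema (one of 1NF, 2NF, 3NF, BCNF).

2NF

Candidate keys: {CustomerID}, {Seat}. Prime attributes: {CustomerID, Seat}.
City --> Price: {City}⁺ = {City, Price}, which is not all of the attributes, so the left side is not a superkey — BCNF is violated.
City --> Price has non-prime {Price} on the right and a non-superkey on the left, so 3NF fails.
With only single-attribute keys there can be no partial dependency, so 2NF holds.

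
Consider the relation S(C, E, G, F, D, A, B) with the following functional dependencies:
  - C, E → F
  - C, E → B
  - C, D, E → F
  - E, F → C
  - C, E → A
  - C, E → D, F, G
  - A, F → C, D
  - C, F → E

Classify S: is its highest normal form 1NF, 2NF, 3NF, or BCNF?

Candidate keys: {A, F}, {C, E}, {C, F}, {E, F}. Prime attributes: {A, C, E, F}.
Every FD has a superkey on the left, so the relation is in BCNF.

BCNF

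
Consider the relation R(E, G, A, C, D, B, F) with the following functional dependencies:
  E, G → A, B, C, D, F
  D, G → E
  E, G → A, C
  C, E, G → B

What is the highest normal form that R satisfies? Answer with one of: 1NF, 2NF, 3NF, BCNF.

BCNF

Candidate keys: {D, G}, {E, G}. Prime attributes: {D, E, G}.
Each dependency's left side is a superkey — BCNF holds.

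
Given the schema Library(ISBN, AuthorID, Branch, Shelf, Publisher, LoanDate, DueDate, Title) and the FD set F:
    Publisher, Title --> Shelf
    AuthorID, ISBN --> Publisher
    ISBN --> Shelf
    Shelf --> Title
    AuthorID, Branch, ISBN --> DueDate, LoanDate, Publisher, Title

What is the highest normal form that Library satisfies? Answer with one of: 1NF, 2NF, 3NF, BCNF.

Candidate key: {AuthorID, Branch, ISBN}. Prime attributes: {AuthorID, Branch, ISBN}.
For Publisher, Title --> Shelf we have {Publisher, Title}⁺ = {Publisher, Shelf, Title}; {Publisher, Title} is not a superkey, so BCNF fails.
Because {Shelf} is non-prime and the left side of Publisher, Title --> Shelf is not a superkey, the relation is not in 3NF.
The proper key subset {ISBN} of {AuthorID, Branch, ISBN} determines non-prime {Shelf, Title}, so the relation is not even in 2NF.

1NF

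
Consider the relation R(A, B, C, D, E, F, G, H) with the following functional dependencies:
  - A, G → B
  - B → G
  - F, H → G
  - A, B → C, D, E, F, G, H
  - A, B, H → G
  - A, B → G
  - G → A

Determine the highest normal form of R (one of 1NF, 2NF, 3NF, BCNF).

Candidate keys: {B}, {F, H}, {G}. Prime attributes: {B, F, G, H}.
Every FD has a superkey on the left, so the relation is in BCNF.

BCNF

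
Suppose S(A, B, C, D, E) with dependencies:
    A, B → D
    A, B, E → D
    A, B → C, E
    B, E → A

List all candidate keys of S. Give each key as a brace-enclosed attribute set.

No FD produces {B}, so it must be in every candidate key.
{A, B}⁺ = {A, B, C, D, E} — all of the relation — so {A, B} is a candidate key.
{B, E}⁺ = {A, B, C, D, E} — all of the relation — so {B, E} is a candidate key.
These are minimal and exhaustive — every other superkey contains one of them.

{A, B}, {B, E}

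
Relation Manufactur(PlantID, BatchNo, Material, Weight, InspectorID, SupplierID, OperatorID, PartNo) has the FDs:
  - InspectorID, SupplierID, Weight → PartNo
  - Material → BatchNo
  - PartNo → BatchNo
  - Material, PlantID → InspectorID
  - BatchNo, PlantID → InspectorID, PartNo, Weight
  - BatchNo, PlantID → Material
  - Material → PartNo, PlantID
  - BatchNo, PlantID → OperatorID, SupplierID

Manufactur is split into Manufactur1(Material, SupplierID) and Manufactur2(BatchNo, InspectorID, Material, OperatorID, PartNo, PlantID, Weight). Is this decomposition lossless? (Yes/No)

Yes

Common attributes: {Material}; their closure is {BatchNo, InspectorID, Material, OperatorID, PartNo, PlantID, SupplierID, Weight}.
This includes all of Manufactur1, so the common attributes are a superkey of Manufactur1 — the join is lossless.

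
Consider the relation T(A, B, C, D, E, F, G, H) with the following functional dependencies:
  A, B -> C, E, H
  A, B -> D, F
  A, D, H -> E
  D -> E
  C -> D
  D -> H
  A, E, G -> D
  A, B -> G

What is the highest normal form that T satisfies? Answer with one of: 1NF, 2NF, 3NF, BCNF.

2NF

Candidate key: {A, B}. Prime attributes: {A, B}.
A, D, H -> E: {A, D, H}⁺ = {A, D, E, H}, which is not all of the attributes, so the left side is not a superkey — BCNF is violated.
Because {E} is non-prime and the left side of A, D, H -> E is not a superkey, the relation is not in 3NF.
No non-prime attribute depends on a proper subset of any candidate key, so 2NF holds.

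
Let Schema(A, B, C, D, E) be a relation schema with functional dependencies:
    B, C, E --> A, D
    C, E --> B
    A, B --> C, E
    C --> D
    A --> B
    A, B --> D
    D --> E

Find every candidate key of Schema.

{A} is a candidate key since {A}⁺ = {A, B, C, D, E} covers every attribute.
{C} is a candidate key since {C}⁺ = {A, B, C, D, E} covers every attribute.
These are minimal and exhaustive — every other superkey contains one of them.

{A}, {C}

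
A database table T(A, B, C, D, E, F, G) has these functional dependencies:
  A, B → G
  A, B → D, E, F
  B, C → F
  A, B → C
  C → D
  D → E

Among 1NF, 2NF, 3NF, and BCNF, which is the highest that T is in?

2NF

Candidate key: {A, B}. Prime attributes: {A, B}.
For B, C → F we have {B, C}⁺ = {B, C, D, E, F}; {B, C} is not a superkey, so BCNF fails.
B, C → F determines the non-prime attribute {F} from a non-superkey — 3NF is violated.
No non-prime attribute depends on a proper subset of any candidate key, so 2NF holds.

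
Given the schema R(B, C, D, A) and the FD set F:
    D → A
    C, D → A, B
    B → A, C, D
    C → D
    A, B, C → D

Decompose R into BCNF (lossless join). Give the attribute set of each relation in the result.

{A, D}; {B, C, D}

Candidate keys of the original relation: {B}, {C}.
In {A, B, C, D}, {D} is not a superkey ({D}⁺ restricted to this set is {A, D}), so split on D → A into {A, D} and {B, C, D}.
{A, D} is in BCNF.
{B, C, D} is in BCNF.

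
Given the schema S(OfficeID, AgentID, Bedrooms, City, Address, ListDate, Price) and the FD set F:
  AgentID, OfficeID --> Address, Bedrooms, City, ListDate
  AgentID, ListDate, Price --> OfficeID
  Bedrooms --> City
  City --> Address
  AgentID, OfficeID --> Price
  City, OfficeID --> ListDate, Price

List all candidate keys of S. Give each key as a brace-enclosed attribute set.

No FD produces {AgentID}, so it must be in every candidate key.
{AgentID, OfficeID} is a candidate key since {AgentID, OfficeID}⁺ = {Address, AgentID, Bedrooms, City, ListDate, OfficeID, Price} covers every attribute.
{AgentID, ListDate, Price} is a candidate key since {AgentID, ListDate, Price}⁺ = {Address, AgentID, Bedrooms, City, ListDate, OfficeID, Price} covers every attribute.
No proper subset of any of these is a key, and no other minimal superkey exists.

{AgentID, ListDate, Price}, {AgentID, OfficeID}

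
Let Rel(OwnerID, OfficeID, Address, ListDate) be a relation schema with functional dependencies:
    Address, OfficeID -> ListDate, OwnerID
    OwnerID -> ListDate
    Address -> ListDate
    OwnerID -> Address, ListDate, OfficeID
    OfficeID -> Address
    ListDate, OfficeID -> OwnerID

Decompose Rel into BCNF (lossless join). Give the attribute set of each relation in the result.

Candidate keys of the original relation: {OfficeID}, {OwnerID}.
{Address, ListDate, OfficeID, OwnerID}: {Address} determines {Address, ListDate} here but is not a superkey — split on Address -> ListDate, giving {Address, ListDate} and {Address, OfficeID, OwnerID}.
{Address, ListDate}: every determinant is a superkey — BCNF.
{Address, OfficeID, OwnerID}: every determinant is a superkey — BCNF.

{Address, ListDate}; {Address, OfficeID, OwnerID}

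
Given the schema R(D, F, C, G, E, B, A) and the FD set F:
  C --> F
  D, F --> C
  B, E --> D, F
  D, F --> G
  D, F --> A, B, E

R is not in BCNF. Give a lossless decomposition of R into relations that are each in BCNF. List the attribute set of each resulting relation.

{A, B, C, D, E, G}; {C, F}

Candidate keys of the original relation: {B, E}, {C, D}, {D, F}.
Within {A, B, C, D, E, F, G}: {C}⁺ ∩ {A, B, C, D, E, F, G} = {C, F}, not the whole set, so C --> F violates BCNF; decompose into {C, F} and {A, B, C, D, E, G}.
{C, F} has no BCNF violation.
{A, B, C, D, E, G} has no BCNF violation.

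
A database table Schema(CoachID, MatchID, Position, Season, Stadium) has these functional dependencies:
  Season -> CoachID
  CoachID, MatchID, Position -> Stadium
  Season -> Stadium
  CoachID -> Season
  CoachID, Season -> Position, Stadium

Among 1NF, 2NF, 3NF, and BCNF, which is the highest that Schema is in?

1NF

Candidate keys: {CoachID, MatchID}, {MatchID, Season}. Prime attributes: {CoachID, MatchID, Season}.
Season -> CoachID breaks BCNF: {Season}⁺ = {CoachID, Position, Season, Stadium}, so {Season} is not a superkey.
Season -> Stadium determines the non-prime attribute {Stadium} from a non-superkey — 3NF is violated.
The proper key subset {CoachID} of {CoachID, MatchID} determines non-prime {Position, Stadium}, so the relation is not even in 2NF.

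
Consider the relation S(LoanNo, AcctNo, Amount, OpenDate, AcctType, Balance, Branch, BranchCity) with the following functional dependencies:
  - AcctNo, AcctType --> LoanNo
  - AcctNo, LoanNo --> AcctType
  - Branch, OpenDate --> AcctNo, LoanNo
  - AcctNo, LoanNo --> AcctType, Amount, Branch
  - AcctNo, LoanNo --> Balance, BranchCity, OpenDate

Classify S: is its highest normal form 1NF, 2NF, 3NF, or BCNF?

Candidate keys: {AcctNo, AcctType}, {AcctNo, LoanNo}, {Branch, OpenDate}. Prime attributes: {AcctNo, AcctType, Branch, LoanNo, OpenDate}.
Every FD has a superkey on the left, so the relation is in BCNF.

BCNF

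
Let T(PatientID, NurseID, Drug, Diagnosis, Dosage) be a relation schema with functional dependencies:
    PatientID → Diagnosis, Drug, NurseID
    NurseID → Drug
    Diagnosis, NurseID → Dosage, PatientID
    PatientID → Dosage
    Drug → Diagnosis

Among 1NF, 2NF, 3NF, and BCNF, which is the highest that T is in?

Candidate keys: {NurseID}, {PatientID}. Prime attributes: {NurseID, PatientID}.
Drug → Diagnosis breaks BCNF: {Drug}⁺ = {Diagnosis, Drug}, so {Drug} is not a superkey.
Because {Diagnosis} is non-prime and the left side of Drug → Diagnosis is not a superkey, the relation is not in 3NF.
Every candidate key is a single attribute, so no partial dependency is possible; 2NF holds.

2NF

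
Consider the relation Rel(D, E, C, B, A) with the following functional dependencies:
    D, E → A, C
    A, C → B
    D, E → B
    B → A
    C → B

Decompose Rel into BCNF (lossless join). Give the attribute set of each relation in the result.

{A, B}; {A, C}; {B, C}; {C, D, E}

Candidate key of the original relation: {D, E}.
{A, B, C, D, E}: {A, C} determines {A, B, C} here but is not a superkey — split on A, C → B, giving {A, B, C} and {A, C, D, E}.
{A, B, C}: {B} determines {A, B} here but is not a superkey — split on B → A, giving {A, B} and {B, C}.
{A, B} is in BCNF.
{B, C} is in BCNF.
{A, C, D, E}: {C} determines {A, C} here but is not a superkey — split on C → A, giving {A, C} and {C, D, E}.
{A, C} is in BCNF.
{C, D, E} is in BCNF.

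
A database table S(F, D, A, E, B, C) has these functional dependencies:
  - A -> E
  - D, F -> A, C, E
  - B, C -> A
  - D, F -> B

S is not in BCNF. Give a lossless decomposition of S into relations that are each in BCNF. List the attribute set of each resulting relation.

Candidate key of the original relation: {D, F}.
Within {A, B, C, D, E, F}: {A}⁺ ∩ {A, B, C, D, E, F} = {A, E}, not the whole set, so A -> E violates BCNF; decompose into {A, E} and {A, B, C, D, F}.
{A, E} has no BCNF violation.
Within {A, B, C, D, F}: {B, C}⁺ ∩ {A, B, C, D, F} = {A, B, C}, not the whole set, so B, C -> A violates BCNF; decompose into {A, B, C} and {B, C, D, F}.
{A, B, C} has no BCNF violation.
{B, C, D, F} has no BCNF violation.

{A, B, C}; {A, E}; {B, C, D, F}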